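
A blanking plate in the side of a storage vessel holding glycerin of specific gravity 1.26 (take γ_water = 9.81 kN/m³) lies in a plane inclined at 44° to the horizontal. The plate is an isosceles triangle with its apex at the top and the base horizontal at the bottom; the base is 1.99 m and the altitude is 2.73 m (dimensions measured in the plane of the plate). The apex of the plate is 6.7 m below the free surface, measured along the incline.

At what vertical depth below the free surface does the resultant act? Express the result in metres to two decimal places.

γ = 1.26 × 9.81 = 12.3606 kN/m³.
Let θ = 44° be the plate's angle to the horizontal; measure y along the incline from where the plane meets the free surface. Vertical depth h = y·sinθ with sinθ = 0.694658.
With the apex up, the centroid sits 2h/3 = 2 × 2.73/3 = 1.82 m below the apex, so y_c = 6.7 + 1.82 = 8.52 m and h_c = 8.52 × 0.694658 = 5.91849 m.
A = ½ × 1.99 × 2.73 = 2.71635 m².
Resultant F = γ·h_c·A = 12.3606 × 5.91849 × 2.71635 = 198.718 kN.
I_c = b·h³/36 = 1.99 × 2.73³/36 = 1.1247 m⁴.
Centre of pressure: y_p = y_c + I_c/(y_c·A) = 8.52 + 1.1247/(8.52 × 2.71635) = 8.52 + 0.0485972 = 8.5686 m along the plane.
Vertically, h_p = y_p·sinθ = 8.5686 × 0.694658 = 5.95225 m.

h_p = 5.95 m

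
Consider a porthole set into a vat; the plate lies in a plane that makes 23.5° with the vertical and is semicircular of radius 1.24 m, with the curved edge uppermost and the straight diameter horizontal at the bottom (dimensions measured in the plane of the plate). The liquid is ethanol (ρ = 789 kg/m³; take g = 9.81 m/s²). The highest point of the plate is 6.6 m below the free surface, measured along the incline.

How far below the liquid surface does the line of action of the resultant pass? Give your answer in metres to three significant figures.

h_p = 6.72 m

γ = ρg = 789 × 9.81 / 1000 = 7.74009 kN/m³.
The plate makes 23.5° with the vertical, i.e. θ = 90° − 23.5° = 66.5° to the horizontal. Measuring y along the incline from the free-surface line, vertical depth h = y·sinθ with sinθ = 0.917060.
The centroid lies 4r/(3π) = 0.526272 m above the diameter, so r − 4r/(3π) = 1.24 − 0.526272 = 0.713728 m below the topmost point, so y_c = 6.6 + 0.713728 = 7.31373 m and h_c = 7.31373 × 0.917060 = 6.70713 m.
A = πr²/2 = π × 1.24²/2 = 2.41526 m².
Resultant F = γ·h_c·A = 7.74009 × 6.70713 × 2.41526 = 125.385 kN.
I_c = (π/8 − 8/(9π))·r⁴ = 0.109757 × 1.24⁴ = 0.259489 m⁴.
Centre of pressure: y_p = y_c + I_c/(y_c·A) = 7.31373 + 0.259489/(7.31373 × 2.41526) = 7.31373 + 0.0146898 = 7.32842 m along the plane.
Vertically, h_p = y_p·sinθ = 7.32842 × 0.917060 = 6.7206 m.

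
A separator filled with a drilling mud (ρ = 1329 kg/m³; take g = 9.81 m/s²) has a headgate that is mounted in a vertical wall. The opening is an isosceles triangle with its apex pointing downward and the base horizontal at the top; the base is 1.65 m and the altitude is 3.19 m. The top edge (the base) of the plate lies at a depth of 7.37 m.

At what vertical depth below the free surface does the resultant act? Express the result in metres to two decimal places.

γ = ρg = 1329 × 9.81 / 1000 = 13.03749 kN/m³.
With the apex down, the centroid sits h/3 = 3.19/3 = 1.06333 m below the base (the top edge), so the centroid depth is h_c = 7.37 + 1.06333 = 8.43333 m.
A = ½ × 1.65 × 3.19 = 2.63175 m².
Resultant F = γ·h_c·A = 13.03749 × 8.43333 × 2.63175 = 289.359 kN.
I_c = b·h³/36 = 1.65 × 3.19³/36 = 1.48783 m⁴.
Centre of pressure: y_p = y_c + I_c/(y_c·A) = 8.43333 + 1.48783/(8.43333 × 2.63175) = 8.43333 + 0.0670362 = 8.50037 m along the plane.

h_p = 8.50 m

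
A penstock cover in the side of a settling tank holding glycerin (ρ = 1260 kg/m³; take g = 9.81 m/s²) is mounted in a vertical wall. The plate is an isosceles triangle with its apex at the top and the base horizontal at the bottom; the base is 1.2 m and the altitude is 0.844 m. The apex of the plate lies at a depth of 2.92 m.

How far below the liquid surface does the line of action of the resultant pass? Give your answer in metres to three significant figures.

h_p = 3.49 m

γ = ρg = 1260 × 9.81 / 1000 = 12.3606 kN/m³.
With the apex up, the centroid sits 2h/3 = 2 × 0.844/3 = 0.562667 m below the apex, so the centroid depth is h_c = 2.92 + 0.562667 = 3.48267 m.
A = ½ × 1.2 × 0.844 = 0.5064 m².
Resultant F = γ·h_c·A = 12.3606 × 3.48267 × 0.5064 = 21.7995 kN.
I_c = b·h³/36 = 1.2 × 0.844³/36 = 0.0200404 m⁴.
Centre of pressure: y_p = y_c + I_c/(y_c·A) = 3.48267 + 0.0200404/(3.48267 × 0.5064) = 3.48267 + 0.0113632 = 3.49403 m along the plane.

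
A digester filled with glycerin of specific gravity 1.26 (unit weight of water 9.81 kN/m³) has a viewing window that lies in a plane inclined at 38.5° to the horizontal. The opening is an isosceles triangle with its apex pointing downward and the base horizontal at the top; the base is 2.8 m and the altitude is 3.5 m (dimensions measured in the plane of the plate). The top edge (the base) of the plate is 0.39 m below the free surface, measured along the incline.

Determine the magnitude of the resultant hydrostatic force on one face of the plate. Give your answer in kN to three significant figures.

γ = 1.26 × 9.81 = 12.3606 kN/m³.
Let θ = 38.5° be the plate's angle to the horizontal; measure y along the incline from where the plane meets the free surface. Vertical depth h = y·sinθ with sinθ = 0.622515.
With the apex down, the centroid sits h/3 = 3.5/3 = 1.16667 m below the base (the top edge), so y_c = 0.39 + 1.16667 = 1.55667 m and h_c = 1.55667 × 0.622515 = 0.96905 m.
A = ½ × 2.8 × 3.5 = 4.9 m².
Resultant F = γ·h_c·A = 12.3606 × 0.96905 × 4.9 = 58.6924 kN.

F ≈ 58.7 kN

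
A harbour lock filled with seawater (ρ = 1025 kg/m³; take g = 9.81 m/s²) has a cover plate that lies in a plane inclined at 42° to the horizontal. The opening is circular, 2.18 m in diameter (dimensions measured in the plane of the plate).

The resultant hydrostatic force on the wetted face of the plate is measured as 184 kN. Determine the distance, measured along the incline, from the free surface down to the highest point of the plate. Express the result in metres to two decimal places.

γ = ρg = 1025 × 9.81 / 1000 = 10.05525 kN/m³.
A = π(1.09)² = 3.73253 m².
From F = γ·h_c·A, the centroid depth is h_c = 184/(10.05525 × 3.73253) = 4.90255 m.
Let θ = 42° be the plate's angle to the horizontal; measure y along the incline from where the plane meets the free surface. Vertical depth h = y·sinθ with sinθ = 0.669131.
Along the incline, y_c = h_c/sinθ = 4.90255/0.669131 = 7.32674 m.
The centroid is at the centre, 1.09 m below the top of the plate, so the highest point sits at y_top = 7.32674 − 1.09 = 6.23674 m along the incline.

y_top ≈ 6.24 m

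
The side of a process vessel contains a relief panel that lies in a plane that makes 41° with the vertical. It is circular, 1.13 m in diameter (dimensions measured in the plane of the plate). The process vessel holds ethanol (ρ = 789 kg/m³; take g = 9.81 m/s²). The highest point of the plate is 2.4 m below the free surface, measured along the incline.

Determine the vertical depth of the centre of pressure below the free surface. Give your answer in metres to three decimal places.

γ = ρg = 789 × 9.81 / 1000 = 7.74009 kN/m³.
The plate makes 41° with the vertical, i.e. θ = 90° − 41° = 49° to the horizontal. Measuring y along the incline from the free-surface line, vertical depth h = y·sinθ with sinθ = 0.754710.
The centroid is at the centre, 0.565 m below the top of the plate, so y_c = 2.4 + 0.565 = 2.965 m and h_c = 2.965 × 0.754710 = 2.23772 m.
A = π(0.565)² = 1.00287 m².
Resultant F = γ·h_c·A = 7.74009 × 2.23772 × 1.00287 = 17.3699 kN.
I_c = πr⁴/4 = π × 0.565⁴/4 = 0.0800357 m⁴.
Centre of pressure: y_p = y_c + I_c/(y_c·A) = 2.965 + 0.0800357/(2.965 × 1.00287) = 2.965 + 0.0269162 = 2.99192 m along the plane.
Vertically, h_p = y_p·sinθ = 2.99192 × 0.754710 = 2.25803 m.

h_p = 2.258 m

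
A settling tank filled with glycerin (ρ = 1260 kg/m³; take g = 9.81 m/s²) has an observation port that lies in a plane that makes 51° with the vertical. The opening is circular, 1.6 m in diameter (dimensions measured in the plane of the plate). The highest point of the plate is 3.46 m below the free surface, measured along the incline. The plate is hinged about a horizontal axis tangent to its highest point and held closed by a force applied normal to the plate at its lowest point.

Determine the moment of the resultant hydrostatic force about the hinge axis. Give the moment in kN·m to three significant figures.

M ≈ 55.8 kN·m

γ = ρg = 1260 × 9.81 / 1000 = 12.3606 kN/m³.
The plate makes 51° with the vertical, i.e. θ = 90° − 51° = 39° to the horizontal. Measuring y along the incline from the free-surface line, vertical depth h = y·sinθ with sinθ = 0.629320.
The centroid is at the centre, 0.8 m below the top of the plate, so y_c = 3.46 + 0.8 = 4.26 m and h_c = 4.26 × 0.629320 = 2.6809 m.
A = π(0.8)² = 2.01062 m².
Resultant F = γ·h_c·A = 12.3606 × 2.6809 × 2.01062 = 66.627 kN.
I_c = πr⁴/4 = π × 0.8⁴/4 = 0.321699 m⁴.
Centre of pressure: y_p = y_c + I_c/(y_c·A) = 4.26 + 0.321699/(4.26 × 2.01062) = 4.26 + 0.0375587 = 4.29756 m along the plane.
The resultant acts 0.8 + 0.0375587 = 0.837559 m (along the plate) below the hinge at the top edge, so the moment about the hinge is M = F × 0.837559 = 66.627 × 0.837559 = 55.804 kN·m.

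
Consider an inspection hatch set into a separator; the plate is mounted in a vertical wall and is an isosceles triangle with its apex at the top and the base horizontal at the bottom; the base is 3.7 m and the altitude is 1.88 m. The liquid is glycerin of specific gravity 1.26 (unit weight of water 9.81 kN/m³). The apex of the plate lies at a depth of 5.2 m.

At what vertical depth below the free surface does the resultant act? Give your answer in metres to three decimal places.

γ = 1.26 × 9.81 = 12.3606 kN/m³.
With the apex up, the centroid sits 2h/3 = 2 × 1.88/3 = 1.25333 m below the apex, so the centroid depth is h_c = 5.2 + 1.25333 = 6.45333 m.
A = ½ × 3.7 × 1.88 = 3.478 m².
Resultant F = γ·h_c·A = 12.3606 × 6.45333 × 3.478 = 277.43 kN.
I_c = b·h³/36 = 3.7 × 1.88³/36 = 0.682925 m⁴.
Centre of pressure: y_p = y_c + I_c/(y_c·A) = 6.45333 + 0.682925/(6.45333 × 3.478) = 6.45333 + 0.030427 = 6.48376 m along the plane.

h_p = 6.484 m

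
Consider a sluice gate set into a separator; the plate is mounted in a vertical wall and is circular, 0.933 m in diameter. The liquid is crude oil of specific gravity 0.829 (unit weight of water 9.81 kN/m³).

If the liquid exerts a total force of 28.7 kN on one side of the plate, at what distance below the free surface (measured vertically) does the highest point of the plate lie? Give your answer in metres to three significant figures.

d_top ≈ 4.70 m

γ = 0.829 × 9.81 = 8.13249 kN/m³.
A = π(0.4665)² = 0.68368 m².
From F = γ·h_c·A, the centroid depth is h_c = 28.7/(8.13249 × 0.68368) = 5.16185 m.
The centroid is at the centre, 0.4665 m below the top of the plate, so the highest point sits at h_top = 5.16185 − 0.4665 = 4.69535 m below the surface.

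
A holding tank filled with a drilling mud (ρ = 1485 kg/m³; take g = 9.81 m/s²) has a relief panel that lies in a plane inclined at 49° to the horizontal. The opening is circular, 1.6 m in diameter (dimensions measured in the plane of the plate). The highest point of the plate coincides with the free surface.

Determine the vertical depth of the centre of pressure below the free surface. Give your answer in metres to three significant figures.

h_p = 0.755 m

γ = ρg = 1485 × 9.81 / 1000 = 14.56785 kN/m³.
Let θ = 49° be the plate's angle to the horizontal; measure y along the incline from where the plane meets the free surface. Vertical depth h = y·sinθ with sinθ = 0.754710.
The centroid is at the centre, 0.8 m below the top of the plate, so y_c = 0.8 m and h_c = 0.8 × 0.754710 = 0.603768 m.
A = π(0.8)² = 2.01062 m².
Resultant F = γ·h_c·A = 14.56785 × 0.603768 × 2.01062 = 17.6846 kN.
I_c = πr⁴/4 = π × 0.8⁴/4 = 0.321699 m⁴.
Centre of pressure: y_p = y_c + I_c/(y_c·A) = 0.8 + 0.321699/(0.8 × 2.01062) = 0.8 + 0.2 = 1 m along the plane.
Vertically, h_p = y_p·sinθ = 1 × 0.754710 = 0.75471 m.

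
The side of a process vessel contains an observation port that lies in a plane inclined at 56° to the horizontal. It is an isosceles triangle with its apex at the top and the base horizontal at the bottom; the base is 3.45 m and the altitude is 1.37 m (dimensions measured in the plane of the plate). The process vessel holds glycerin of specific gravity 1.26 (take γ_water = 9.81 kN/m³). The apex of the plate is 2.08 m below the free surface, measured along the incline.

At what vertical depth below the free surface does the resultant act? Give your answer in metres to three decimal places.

h_p = 2.510 m

γ = 1.26 × 9.81 = 12.3606 kN/m³.
Let θ = 56° be the plate's angle to the horizontal; measure y along the incline from where the plane meets the free surface. Vertical depth h = y·sinθ with sinθ = 0.829038.
With the apex up, the centroid sits 2h/3 = 2 × 1.37/3 = 0.913333 m below the apex, so y_c = 2.08 + 0.913333 = 2.99333 m and h_c = 2.99333 × 0.829038 = 2.48158 m.
A = ½ × 3.45 × 1.37 = 2.36325 m².
Resultant F = γ·h_c·A = 12.3606 × 2.48158 × 2.36325 = 72.4899 kN.
I_c = b·h³/36 = 3.45 × 1.37³/36 = 0.246421 m⁴.
Centre of pressure: y_p = y_c + I_c/(y_c·A) = 2.99333 + 0.246421/(2.99333 × 2.36325) = 2.99333 + 0.0348348 = 3.02816 m along the plane.
Vertically, h_p = y_p·sinθ = 3.02816 × 0.829038 = 2.51046 m.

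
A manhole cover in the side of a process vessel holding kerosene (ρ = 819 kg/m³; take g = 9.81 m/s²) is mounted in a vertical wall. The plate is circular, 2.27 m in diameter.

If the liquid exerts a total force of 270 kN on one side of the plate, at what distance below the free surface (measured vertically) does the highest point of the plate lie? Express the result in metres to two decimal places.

d_top ≈ 7.17 m

γ = ρg = 819 × 9.81 / 1000 = 8.03439 kN/m³.
A = π(1.135)² = 4.04708 m².
From F = γ·h_c·A, the centroid depth is h_c = 270/(8.03439 × 4.04708) = 8.30365 m.
The centroid is at the centre, 1.135 m below the top of the plate, so the highest point sits at h_top = 8.30365 − 1.135 = 7.16865 m below the surface.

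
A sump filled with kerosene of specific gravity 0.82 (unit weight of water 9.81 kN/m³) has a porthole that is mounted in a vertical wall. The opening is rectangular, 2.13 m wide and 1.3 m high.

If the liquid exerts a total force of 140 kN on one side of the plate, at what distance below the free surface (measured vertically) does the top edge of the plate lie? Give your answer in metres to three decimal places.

d_top ≈ 5.635 m

γ = 0.82 × 9.81 = 8.0442 kN/m³.
A = 2.13 × 1.3 = 2.769 m².
From F = γ·h_c·A, the centroid depth is h_c = 140/(8.0442 × 2.769) = 6.28525 m.
The centroid lies 1.3/2 = 0.65 m below the top edge, so the top edge sits at h_top = 6.28525 − 0.65 = 5.63525 m below the surface.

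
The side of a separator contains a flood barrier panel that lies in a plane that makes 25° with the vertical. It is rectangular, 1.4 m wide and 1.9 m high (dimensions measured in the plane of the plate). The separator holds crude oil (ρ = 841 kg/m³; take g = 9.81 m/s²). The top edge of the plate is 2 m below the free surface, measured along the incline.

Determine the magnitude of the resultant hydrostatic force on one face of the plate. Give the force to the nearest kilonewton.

γ = ρg = 841 × 9.81 / 1000 = 8.25021 kN/m³.
The plate makes 25° with the vertical, i.e. θ = 90° − 25° = 65° to the horizontal. Measuring y along the incline from the free-surface line, vertical depth h = y·sinθ with sinθ = 0.906308.
The centroid lies 1.9/2 = 0.95 m below the top edge, so y_c = 2 + 0.95 = 2.95 m and h_c = 2.95 × 0.906308 = 2.67361 m.
A = 1.4 × 1.9 = 2.66 m².
Resultant F = γ·h_c·A = 8.25021 × 2.67361 × 2.66 = 58.6739 kN.

F ≈ 59 kN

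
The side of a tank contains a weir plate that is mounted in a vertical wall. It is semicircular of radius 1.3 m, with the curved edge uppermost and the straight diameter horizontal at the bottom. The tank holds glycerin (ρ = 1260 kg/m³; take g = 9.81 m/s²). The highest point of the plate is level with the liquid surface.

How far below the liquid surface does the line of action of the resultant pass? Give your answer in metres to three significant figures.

h_p = 0.906 m

γ = ρg = 1260 × 9.81 / 1000 = 12.3606 kN/m³.
The centroid lies 4r/(3π) = 0.551737 m above the diameter, so r − 4r/(3π) = 1.3 − 0.551737 = 0.748263 m below the topmost point, so the centroid depth is h_c = 0.748263 m.
A = πr²/2 = π × 1.3²/2 = 2.65465 m².
Resultant F = γ·h_c·A = 12.3606 × 0.748263 × 2.65465 = 24.5528 kN.
I_c = (π/8 − 8/(9π))·r⁴ = 0.109757 × 1.3⁴ = 0.313477 m⁴.
Centre of pressure: y_p = y_c + I_c/(y_c·A) = 0.748263 + 0.313477/(0.748263 × 2.65465) = 0.748263 + 0.157813 = 0.906076 m along the plane.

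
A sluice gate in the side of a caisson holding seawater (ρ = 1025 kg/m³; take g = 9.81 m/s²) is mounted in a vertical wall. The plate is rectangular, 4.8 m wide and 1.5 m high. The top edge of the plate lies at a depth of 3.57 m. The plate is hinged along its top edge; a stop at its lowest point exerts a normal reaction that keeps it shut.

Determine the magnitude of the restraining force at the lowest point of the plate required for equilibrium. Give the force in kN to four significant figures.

P ≈ 165.4 kN

γ = ρg = 1025 × 9.81 / 1000 = 10.05525 kN/m³.
The centroid lies 1.5/2 = 0.75 m below the top edge, so the centroid depth is h_c = 3.57 + 0.75 = 4.32 m.
A = 4.8 × 1.5 = 7.2 m².
Resultant F = γ·h_c·A = 10.05525 × 4.32 × 7.2 = 312.758 kN.
I_c = b·h³/12 = 4.8 × 1.5³/12 = 1.35 m⁴.
Centre of pressure: y_p = y_c + I_c/(y_c·A) = 4.32 + 1.35/(4.32 × 7.2) = 4.32 + 0.0434028 = 4.3634 m along the plane.
The resultant acts 0.75 + 0.0434028 = 0.793403 m (along the plate) below the hinge at the top edge, so the moment about the hinge is M = F × 0.793403 = 312.758 × 0.793403 = 248.143 kN·m.
A normal force at the bottom, 1.5 m from the hinge, must supply this moment: P = 248.143/1.5 = 165.429 kN.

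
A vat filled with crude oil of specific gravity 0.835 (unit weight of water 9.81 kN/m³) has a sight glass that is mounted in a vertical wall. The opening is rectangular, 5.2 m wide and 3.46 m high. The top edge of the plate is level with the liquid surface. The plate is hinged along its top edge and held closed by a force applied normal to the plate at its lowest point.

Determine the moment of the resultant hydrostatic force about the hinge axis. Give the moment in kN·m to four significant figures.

γ = 0.835 × 9.81 = 8.19135 kN/m³.
The centroid lies 3.46/2 = 1.73 m below the top edge, so the centroid depth is h_c = 1.73 m.
A = 5.2 × 3.46 = 17.992 m².
Resultant F = γ·h_c·A = 8.19135 × 1.73 × 17.992 = 254.965 kN.
I_c = b·h³/12 = 5.2 × 3.46³/12 = 17.9494 m⁴.
Centre of pressure: y_p = y_c + I_c/(y_c·A) = 1.73 + 17.9494/(1.73 × 17.992) = 1.73 + 0.576666 = 2.30667 m along the plane.
The resultant acts 1.73 + 0.576666 = 2.30667 m (along the plate) below the hinge at the top edge, so the moment about the hinge is M = F × 2.30667 = 254.965 × 2.30667 = 588.12 kN·m.

M ≈ 588.1 kN·m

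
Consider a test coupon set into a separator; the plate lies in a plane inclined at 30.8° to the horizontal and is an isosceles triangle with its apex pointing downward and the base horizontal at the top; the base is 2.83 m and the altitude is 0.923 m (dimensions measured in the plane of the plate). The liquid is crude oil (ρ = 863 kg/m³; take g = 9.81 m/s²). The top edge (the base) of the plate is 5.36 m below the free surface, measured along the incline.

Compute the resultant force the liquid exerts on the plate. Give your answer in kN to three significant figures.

F ≈ 32.1 kN

γ = ρg = 863 × 9.81 / 1000 = 8.46603 kN/m³.
Let θ = 30.8° be the plate's angle to the horizontal; measure y along the incline from where the plane meets the free surface. Vertical depth h = y·sinθ with sinθ = 0.512043.
With the apex down, the centroid sits h/3 = 0.923/3 = 0.307667 m below the base (the top edge), so y_c = 5.36 + 0.307667 = 5.66767 m and h_c = 5.66767 × 0.512043 = 2.90209 m.
A = ½ × 2.83 × 0.923 = 1.30605 m².
Resultant F = γ·h_c·A = 8.46603 × 2.90209 × 1.30605 = 32.0886 kN.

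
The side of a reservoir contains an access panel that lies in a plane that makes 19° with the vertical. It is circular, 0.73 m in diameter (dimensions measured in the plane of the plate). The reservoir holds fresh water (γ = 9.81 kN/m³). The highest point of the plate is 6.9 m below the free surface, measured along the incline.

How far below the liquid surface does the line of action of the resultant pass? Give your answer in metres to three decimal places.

γ = 9.81 kN/m³.
The plate makes 19° with the vertical, i.e. θ = 90° − 19° = 71° to the horizontal. Measuring y along the incline from the free-surface line, vertical depth h = y·sinθ with sinθ = 0.945519.
The centroid is at the centre, 0.365 m below the top of the plate, so y_c = 6.9 + 0.365 = 7.265 m and h_c = 7.265 × 0.945519 = 6.8692 m.
A = π(0.365)² = 0.418539 m².
Resultant F = γ·h_c·A = 9.81 × 6.8692 × 0.418539 = 28.204 kN.
I_c = πr⁴/4 = π × 0.365⁴/4 = 0.01394 m⁴.
Centre of pressure: y_p = y_c + I_c/(y_c·A) = 7.265 + 0.01394/(7.265 × 0.418539) = 7.265 + 0.00458449 = 7.26958 m along the plane.
Vertically, h_p = y_p·sinθ = 7.26958 × 0.945519 = 6.87353 m.

h_p = 6.874 m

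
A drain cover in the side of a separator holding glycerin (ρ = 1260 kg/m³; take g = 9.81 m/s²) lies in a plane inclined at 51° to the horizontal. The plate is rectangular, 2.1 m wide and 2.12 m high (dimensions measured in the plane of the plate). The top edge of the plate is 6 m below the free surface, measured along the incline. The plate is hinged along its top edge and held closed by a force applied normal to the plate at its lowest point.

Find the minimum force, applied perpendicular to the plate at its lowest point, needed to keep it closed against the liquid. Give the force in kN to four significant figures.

P ≈ 158.5 kN

γ = ρg = 1260 × 9.81 / 1000 = 12.3606 kN/m³.
Let θ = 51° be the plate's angle to the horizontal; measure y along the incline from where the plane meets the free surface. Vertical depth h = y·sinθ with sinθ = 0.777146.
The centroid lies 2.12/2 = 1.06 m below the top edge, so y_c = 6 + 1.06 = 7.06 m and h_c = 7.06 × 0.777146 = 5.48665 m.
A = 2.1 × 2.12 = 4.452 m².
Resultant F = γ·h_c·A = 12.3606 × 5.48665 × 4.452 = 301.927 kN.
I_c = b·h³/12 = 2.1 × 2.12³/12 = 1.66742 m⁴.
Centre of pressure: y_p = y_c + I_c/(y_c·A) = 7.06 + 1.66742/(7.06 × 4.452) = 7.06 + 0.05305 = 7.11305 m along the plane.
The resultant acts 1.06 + 0.05305 = 1.11305 m (along the plate) below the hinge at the top edge, so the moment about the hinge is M = F × 1.11305 = 301.927 × 1.11305 = 336.06 kN·m.
A normal force at the bottom, 2.12 m from the hinge, must supply this moment: P = 336.06/2.12 = 158.519 kN.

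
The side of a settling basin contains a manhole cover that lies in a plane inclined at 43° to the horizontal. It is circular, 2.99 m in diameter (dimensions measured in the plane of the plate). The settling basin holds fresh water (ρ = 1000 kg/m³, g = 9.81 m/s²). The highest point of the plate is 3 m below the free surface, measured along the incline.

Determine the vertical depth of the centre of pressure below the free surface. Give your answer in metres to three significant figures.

h_p = 3.15 m

γ = ρg = 1000 × 9.81 = 9810 N/m³ = 9.81 kN/m³.
Let θ = 43° be the plate's angle to the horizontal; measure y along the incline from where the plane meets the free surface. Vertical depth h = y·sinθ with sinθ = 0.681998.
The centroid is at the centre, 1.495 m below the top of the plate, so y_c = 3 + 1.495 = 4.495 m and h_c = 4.495 × 0.681998 = 3.06558 m.
A = π(1.495)² = 7.02154 m².
Resultant F = γ·h_c·A = 9.81 × 3.06558 × 7.02154 = 211.161 kN.
I_c = πr⁴/4 = π × 1.495⁴/4 = 3.92333 m⁴.
Centre of pressure: y_p = y_c + I_c/(y_c·A) = 4.495 + 3.92333/(4.495 × 7.02154) = 4.495 + 0.124306 = 4.61931 m along the plane.
Vertically, h_p = y_p·sinθ = 4.61931 × 0.681998 = 3.15036 m.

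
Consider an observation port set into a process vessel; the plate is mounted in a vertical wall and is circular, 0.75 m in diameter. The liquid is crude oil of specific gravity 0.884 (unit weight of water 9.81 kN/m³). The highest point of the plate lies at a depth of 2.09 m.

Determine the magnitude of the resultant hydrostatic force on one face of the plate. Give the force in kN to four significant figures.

γ = 0.884 × 9.81 = 8.67204 kN/m³.
The centroid is at the centre, 0.375 m below the top of the plate, so the centroid depth is h_c = 2.09 + 0.375 = 2.465 m.
A = π(0.375)² = 0.441786 m².
Resultant F = γ·h_c·A = 8.67204 × 2.465 × 0.441786 = 9.44387 kN.

F ≈ 9.444 kN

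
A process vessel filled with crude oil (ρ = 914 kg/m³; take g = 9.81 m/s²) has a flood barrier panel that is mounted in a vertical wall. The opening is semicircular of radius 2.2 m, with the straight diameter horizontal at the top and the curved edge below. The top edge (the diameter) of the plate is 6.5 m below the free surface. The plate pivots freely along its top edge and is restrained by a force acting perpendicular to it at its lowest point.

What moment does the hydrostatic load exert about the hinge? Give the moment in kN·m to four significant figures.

γ = ρg = 914 × 9.81 / 1000 = 8.96634 kN/m³.
The centroid of a semicircle lies 4r/(3π) = 0.933709 m from the diameter, here below the top edge, so the centroid depth is h_c = 6.5 + 0.933709 = 7.43371 m.
A = πr²/2 = π × 2.2²/2 = 7.60265 m².
Resultant F = γ·h_c·A = 8.96634 × 7.43371 × 7.60265 = 506.741 kN.
I_c = (π/8 − 8/(9π))·r⁴ = 0.109757 × 2.2⁴ = 2.57112 m⁴.
Centre of pressure: y_p = y_c + I_c/(y_c·A) = 7.43371 + 2.57112/(7.43371 × 7.60265) = 7.43371 + 0.0454937 = 7.4792 m along the plane.
The resultant acts 0.933709 + 0.0454937 = 0.979203 m (along the plate) below the hinge at the top edge, so the moment about the hinge is M = F × 0.979203 = 506.741 × 0.979203 = 496.202 kN·m.

M ≈ 496.2 kN·m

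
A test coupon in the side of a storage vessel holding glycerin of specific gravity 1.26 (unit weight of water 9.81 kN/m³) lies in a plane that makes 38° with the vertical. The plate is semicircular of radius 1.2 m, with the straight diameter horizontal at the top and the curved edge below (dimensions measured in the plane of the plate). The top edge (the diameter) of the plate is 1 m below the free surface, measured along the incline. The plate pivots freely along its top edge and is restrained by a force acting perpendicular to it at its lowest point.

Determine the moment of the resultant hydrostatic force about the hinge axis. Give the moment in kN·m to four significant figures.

M ≈ 19.15 kN·m

γ = 1.26 × 9.81 = 12.3606 kN/m³.
The plate makes 38° with the vertical, i.e. θ = 90° − 38° = 52° to the horizontal. Measuring y along the incline from the free-surface line, vertical depth h = y·sinθ with sinθ = 0.788011.
The centroid of a semicircle lies 4r/(3π) = 0.509296 m from the diameter, here below the top edge, so y_c = 1 + 0.509296 = 1.5093 m and h_c = 1.5093 × 0.788011 = 1.18935 m.
A = πr²/2 = π × 1.2²/2 = 2.26195 m².
Resultant F = γ·h_c·A = 12.3606 × 1.18935 × 2.26195 = 33.2531 kN.
I_c = (π/8 − 8/(9π))·r⁴ = 0.109757 × 1.2⁴ = 0.227592 m⁴.
Centre of pressure: y_p = y_c + I_c/(y_c·A) = 1.5093 + 0.227592/(1.5093 × 2.26195) = 1.5093 + 0.0666651 = 1.57597 m along the plane.
The resultant acts 0.509296 + 0.0666651 = 0.575961 m (along the plate) below the hinge at the top edge, so the moment about the hinge is M = F × 0.575961 = 33.2531 × 0.575961 = 19.1525 kN·m.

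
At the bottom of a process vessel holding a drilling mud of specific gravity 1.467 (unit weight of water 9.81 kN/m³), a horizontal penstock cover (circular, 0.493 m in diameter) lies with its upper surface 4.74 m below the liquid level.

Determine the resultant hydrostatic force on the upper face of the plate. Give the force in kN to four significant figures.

γ = 1.467 × 9.81 = 14.39127 kN/m³.
The plate is horizontal, so pressure is uniform at p = γ·h = 14.39127 × 4.74 = 68.2146 kN/m².
A = π(0.2465)² = 0.19089 m².
F = p·A = 68.2146 × 0.19089 = 13.0215 kN.

F ≈ 13.02 kN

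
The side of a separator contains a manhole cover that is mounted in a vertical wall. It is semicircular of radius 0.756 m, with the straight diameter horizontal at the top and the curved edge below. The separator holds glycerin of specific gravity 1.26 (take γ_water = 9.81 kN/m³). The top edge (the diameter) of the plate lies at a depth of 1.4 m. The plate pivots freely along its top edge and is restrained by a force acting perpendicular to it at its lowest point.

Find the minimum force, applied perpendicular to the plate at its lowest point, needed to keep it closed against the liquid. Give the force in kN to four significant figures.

γ = 1.26 × 9.81 = 12.3606 kN/m³.
The centroid of a semicircle lies 4r/(3π) = 0.320856 m from the diameter, here below the top edge, so the centroid depth is h_c = 1.4 + 0.320856 = 1.72086 m.
A = πr²/2 = π × 0.756²/2 = 0.897767 m².
Resultant F = γ·h_c·A = 12.3606 × 1.72086 × 0.897767 = 19.0963 kN.
I_c = (π/8 − 8/(9π))·r⁴ = 0.109757 × 0.756⁴ = 0.0358525 m⁴.
Centre of pressure: y_p = y_c + I_c/(y_c·A) = 1.72086 + 0.0358525/(1.72086 × 0.897767) = 1.72086 + 0.0232065 = 1.74407 m along the plane.
The resultant acts 0.320856 + 0.0232065 = 0.344062 m (along the plate) below the hinge at the top edge, so the moment about the hinge is M = F × 0.344062 = 19.0963 × 0.344062 = 6.57031 kN·m.
A normal force at the bottom, 0.756 m from the hinge, must supply this moment: P = 6.57031/0.756 = 8.69089 kN.

P ≈ 8.691 kN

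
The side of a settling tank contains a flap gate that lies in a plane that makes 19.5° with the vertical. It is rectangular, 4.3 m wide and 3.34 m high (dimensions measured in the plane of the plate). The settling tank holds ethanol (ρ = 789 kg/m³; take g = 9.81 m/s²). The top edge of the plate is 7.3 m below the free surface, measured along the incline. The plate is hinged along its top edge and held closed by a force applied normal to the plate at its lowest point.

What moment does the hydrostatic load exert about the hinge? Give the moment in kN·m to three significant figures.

γ = ρg = 789 × 9.81 / 1000 = 7.74009 kN/m³.
The plate makes 19.5° with the vertical, i.e. θ = 90° − 19.5° = 70.5° to the horizontal. Measuring y along the incline from the free-surface line, vertical depth h = y·sinθ with sinθ = 0.942641.
The centroid lies 3.34/2 = 1.67 m below the top edge, so y_c = 7.3 + 1.67 = 8.97 m and h_c = 8.97 × 0.942641 = 8.45549 m.
A = 4.3 × 3.34 = 14.362 m².
Resultant F = γ·h_c·A = 7.74009 × 8.45549 × 14.362 = 939.939 kN.
I_c = b·h³/12 = 4.3 × 3.34³/12 = 13.3514 m⁴.
Centre of pressure: y_p = y_c + I_c/(y_c·A) = 8.97 + 13.3514/(8.97 × 14.362) = 8.97 + 0.103638 = 9.07364 m along the plane.
The resultant acts 1.67 + 0.103638 = 1.77364 m (along the plate) below the hinge at the top edge, so the moment about the hinge is M = F × 1.77364 = 939.939 × 1.77364 = 1667.11 kN·m.

M ≈ 1670 kN·m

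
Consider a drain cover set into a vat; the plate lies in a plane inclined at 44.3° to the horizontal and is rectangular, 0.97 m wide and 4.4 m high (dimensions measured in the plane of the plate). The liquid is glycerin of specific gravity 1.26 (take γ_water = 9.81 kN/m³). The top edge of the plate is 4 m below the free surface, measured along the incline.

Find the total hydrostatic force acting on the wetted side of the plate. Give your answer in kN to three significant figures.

γ = 1.26 × 9.81 = 12.3606 kN/m³.
Let θ = 44.3° be the plate's angle to the horizontal; measure y along the incline from where the plane meets the free surface. Vertical depth h = y·sinθ with sinθ = 0.698415.
The centroid lies 4.4/2 = 2.2 m below the top edge, so y_c = 4 + 2.2 = 6.2 m and h_c = 6.2 × 0.698415 = 4.33017 m.
A = 0.97 × 4.4 = 4.268 m².
Resultant F = γ·h_c·A = 12.3606 × 4.33017 × 4.268 = 228.438 kN.

F ≈ 228 kN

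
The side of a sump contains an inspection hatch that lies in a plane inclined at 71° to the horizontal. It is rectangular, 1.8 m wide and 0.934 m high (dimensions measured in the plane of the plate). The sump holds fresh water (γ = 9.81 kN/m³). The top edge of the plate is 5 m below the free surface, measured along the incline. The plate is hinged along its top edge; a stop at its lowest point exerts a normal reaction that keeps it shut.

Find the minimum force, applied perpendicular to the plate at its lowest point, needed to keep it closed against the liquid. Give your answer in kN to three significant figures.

γ = 9.81 kN/m³.
Let θ = 71° be the plate's angle to the horizontal; measure y along the incline from where the plane meets the free surface. Vertical depth h = y·sinθ with sinθ = 0.945519.
The centroid lies 0.934/2 = 0.467 m below the top edge, so y_c = 5 + 0.467 = 5.467 m and h_c = 5.467 × 0.945519 = 5.16915 m.
A = 1.8 × 0.934 = 1.6812 m².
Resultant F = γ·h_c·A = 9.81 × 5.16915 × 1.6812 = 85.2526 kN.
I_c = b·h³/12 = 1.8 × 0.934³/12 = 0.122217 m⁴.
Centre of pressure: y_p = y_c + I_c/(y_c·A) = 5.467 + 0.122217/(5.467 × 1.6812) = 5.467 + 0.0132973 = 5.4803 m along the plane.
The resultant acts 0.467 + 0.0132973 = 0.480297 m (along the plate) below the hinge at the top edge, so the moment about the hinge is M = F × 0.480297 = 85.2526 × 0.480297 = 40.9466 kN·m.
A normal force at the bottom, 0.934 m from the hinge, must supply this moment: P = 40.9466/0.934 = 43.84 kN.

P ≈ 43.8 kN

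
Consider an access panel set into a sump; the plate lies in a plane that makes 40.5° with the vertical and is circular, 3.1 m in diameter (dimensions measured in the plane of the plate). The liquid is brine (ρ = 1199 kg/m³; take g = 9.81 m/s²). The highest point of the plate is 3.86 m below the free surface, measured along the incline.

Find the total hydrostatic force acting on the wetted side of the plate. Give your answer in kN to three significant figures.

F ≈ 365 kN

γ = ρg = 1199 × 9.81 / 1000 = 11.76219 kN/m³.
The plate makes 40.5° with the vertical, i.e. θ = 90° − 40.5° = 49.5° to the horizontal. Measuring y along the incline from the free-surface line, vertical depth h = y·sinθ with sinθ = 0.760406.
The centroid is at the centre, 1.55 m below the top of the plate, so y_c = 3.86 + 1.55 = 5.41 m and h_c = 5.41 × 0.760406 = 4.1138 m.
A = π(1.55)² = 7.54768 m².
Resultant F = γ·h_c·A = 11.76219 × 4.1138 × 7.54768 = 365.212 kN.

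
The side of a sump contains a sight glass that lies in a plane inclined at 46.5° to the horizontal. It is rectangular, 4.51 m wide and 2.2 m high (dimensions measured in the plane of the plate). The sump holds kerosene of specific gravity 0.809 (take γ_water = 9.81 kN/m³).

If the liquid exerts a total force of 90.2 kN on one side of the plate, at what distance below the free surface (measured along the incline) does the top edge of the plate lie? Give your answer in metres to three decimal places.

y_top ≈ 0.479 m

γ = 0.809 × 9.81 = 7.93629 kN/m³.
A = 4.51 × 2.2 = 9.922 m².
From F = γ·h_c·A, the centroid depth is h_c = 90.2/(7.93629 × 9.922) = 1.14549 m.
Let θ = 46.5° be the plate's angle to the horizontal; measure y along the incline from where the plane meets the free surface. Vertical depth h = y·sinθ with sinθ = 0.725374.
Along the incline, y_c = h_c/sinθ = 1.14549/0.725374 = 1.57917 m.
The centroid lies 2.2/2 = 1.1 m below the top edge, so the top edge sits at y_top = 1.57917 − 1.1 = 0.47917 m along the incline.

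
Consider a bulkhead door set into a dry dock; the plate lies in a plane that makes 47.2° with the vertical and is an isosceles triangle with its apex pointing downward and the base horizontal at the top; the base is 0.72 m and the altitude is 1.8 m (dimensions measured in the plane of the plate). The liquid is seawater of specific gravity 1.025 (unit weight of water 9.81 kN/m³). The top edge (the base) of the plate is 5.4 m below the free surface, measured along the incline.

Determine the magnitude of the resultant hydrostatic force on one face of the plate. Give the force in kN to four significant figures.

γ = 1.025 × 9.81 = 10.05525 kN/m³.
The plate makes 47.2° with the vertical, i.e. θ = 90° − 47.2° = 42.8° to the horizontal. Measuring y along the incline from the free-surface line, vertical depth h = y·sinθ with sinθ = 0.679441.
With the apex down, the centroid sits h/3 = 1.8/3 = 0.6 m below the base (the top edge), so y_c = 5.4 + 0.6 = 6 m and h_c = 6 × 0.679441 = 4.07665 m.
A = ½ × 0.72 × 1.8 = 0.648 m².
Resultant F = γ·h_c·A = 10.05525 × 4.07665 × 0.648 = 26.5626 kN.

F ≈ 26.56 kN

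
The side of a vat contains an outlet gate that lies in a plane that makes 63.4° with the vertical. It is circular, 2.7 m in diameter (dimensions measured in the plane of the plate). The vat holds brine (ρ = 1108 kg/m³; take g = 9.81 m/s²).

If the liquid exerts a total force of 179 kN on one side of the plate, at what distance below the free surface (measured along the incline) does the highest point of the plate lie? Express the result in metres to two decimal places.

γ = ρg = 1108 × 9.81 / 1000 = 10.86948 kN/m³.
A = π(1.35)² = 5.72555 m².
From F = γ·h_c·A, the centroid depth is h_c = 179/(10.86948 × 5.72555) = 2.87625 m.
The plate makes 63.4° with the vertical, i.e. θ = 90° − 63.4° = 26.6° to the horizontal. Measuring y along the incline from the free-surface line, vertical depth h = y·sinθ with sinθ = 0.447759.
Along the incline, y_c = h_c/sinθ = 2.87625/0.447759 = 6.42366 m.
The centroid is at the centre, 1.35 m below the top of the plate, so the highest point sits at y_top = 6.42366 − 1.35 = 5.07366 m along the incline.

y_top ≈ 5.07 m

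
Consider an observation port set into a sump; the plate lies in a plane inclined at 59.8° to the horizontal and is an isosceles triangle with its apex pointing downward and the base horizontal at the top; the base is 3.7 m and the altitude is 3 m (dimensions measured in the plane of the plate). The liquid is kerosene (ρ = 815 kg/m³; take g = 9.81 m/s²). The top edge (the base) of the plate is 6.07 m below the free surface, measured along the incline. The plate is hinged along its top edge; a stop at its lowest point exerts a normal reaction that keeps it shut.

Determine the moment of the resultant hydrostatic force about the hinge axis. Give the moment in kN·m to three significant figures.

M ≈ 290 kN·m

γ = ρg = 815 × 9.81 / 1000 = 7.99515 kN/m³.
Let θ = 59.8° be the plate's angle to the horizontal; measure y along the incline from where the plane meets the free surface. Vertical depth h = y·sinθ with sinθ = 0.864275.
With the apex down, the centroid sits h/3 = 3/3 = 1 m below the base (the top edge), so y_c = 6.07 + 1 = 7.07 m and h_c = 7.07 × 0.864275 = 6.11042 m.
A = ½ × 3.7 × 3 = 5.55 m².
Resultant F = γ·h_c·A = 7.99515 × 6.11042 × 5.55 = 271.138 kN.
I_c = b·h³/36 = 3.7 × 3³/36 = 2.775 m⁴.
Centre of pressure: y_p = y_c + I_c/(y_c·A) = 7.07 + 2.775/(7.07 × 5.55) = 7.07 + 0.0707214 = 7.14072 m along the plane.
The resultant acts 1 + 0.0707214 = 1.07072 m (along the plate) below the hinge at the top edge, so the moment about the hinge is M = F × 1.07072 = 271.138 × 1.07072 = 290.313 kN·m.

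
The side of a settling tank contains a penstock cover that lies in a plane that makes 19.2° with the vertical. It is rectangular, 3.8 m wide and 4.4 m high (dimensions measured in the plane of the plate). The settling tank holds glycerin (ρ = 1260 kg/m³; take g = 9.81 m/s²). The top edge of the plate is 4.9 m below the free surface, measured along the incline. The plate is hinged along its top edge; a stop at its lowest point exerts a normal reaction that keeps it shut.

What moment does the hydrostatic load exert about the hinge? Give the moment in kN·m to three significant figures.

γ = ρg = 1260 × 9.81 / 1000 = 12.3606 kN/m³.
The plate makes 19.2° with the vertical, i.e. θ = 90° − 19.2° = 70.8° to the horizontal. Measuring y along the incline from the free-surface line, vertical depth h = y·sinθ with sinθ = 0.944376.
The centroid lies 4.4/2 = 2.2 m below the top edge, so y_c = 4.9 + 2.2 = 7.1 m and h_c = 7.1 × 0.944376 = 6.70507 m.
A = 3.8 × 4.4 = 16.72 m².
Resultant F = γ·h_c·A = 12.3606 × 6.70507 × 16.72 = 1385.73 kN.
I_c = b·h³/12 = 3.8 × 4.4³/12 = 26.9749 m⁴.
Centre of pressure: y_p = y_c + I_c/(y_c·A) = 7.1 + 26.9749/(7.1 × 16.72) = 7.1 + 0.22723 = 7.32723 m along the plane.
The resultant acts 2.2 + 0.22723 = 2.42723 m (along the plate) below the hinge at the top edge, so the moment about the hinge is M = F × 2.42723 = 1385.73 × 2.42723 = 3363.49 kN·m.

M ≈ 3360 kN·m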